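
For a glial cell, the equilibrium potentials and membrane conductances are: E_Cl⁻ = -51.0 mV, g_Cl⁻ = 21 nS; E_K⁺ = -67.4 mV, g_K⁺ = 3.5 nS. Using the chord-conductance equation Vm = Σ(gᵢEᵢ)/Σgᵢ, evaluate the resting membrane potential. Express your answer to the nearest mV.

Σ gᵢEᵢ = 21·(-51.0) + 3.5·(-67.4) = -1306.90
Σ gᵢ = 21 + 3.5 = 24.5
Vm = -1306.90 / 24.5 = -53.34 mV

-53 mV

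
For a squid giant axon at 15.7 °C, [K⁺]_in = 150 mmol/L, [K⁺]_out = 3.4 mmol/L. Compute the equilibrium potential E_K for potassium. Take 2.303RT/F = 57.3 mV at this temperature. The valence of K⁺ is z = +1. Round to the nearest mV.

-94 mV

E = (57.3/z) · log₁₀([K⁺]_out/[K⁺]_in) with z = +1.
= (57.3/1) · log₁₀(3.4/150) = 57.30 · log₁₀(0.02267)
= 57.30 · (-1.6446) = -94.24 mV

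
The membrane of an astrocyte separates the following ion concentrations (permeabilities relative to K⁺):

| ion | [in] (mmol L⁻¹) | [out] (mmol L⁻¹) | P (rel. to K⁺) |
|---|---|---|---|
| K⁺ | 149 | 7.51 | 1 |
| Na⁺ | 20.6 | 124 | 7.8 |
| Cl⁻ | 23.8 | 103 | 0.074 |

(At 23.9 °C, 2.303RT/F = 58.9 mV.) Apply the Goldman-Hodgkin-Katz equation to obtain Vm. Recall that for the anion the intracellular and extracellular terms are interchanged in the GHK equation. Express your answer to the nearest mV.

29 mV

Vm = 58.9 · log₁₀[(Σ P·[cation]ₒ + Σ P·[anion]ᵢ) / (Σ P·[cation]ᵢ + Σ P·[anion]ₒ)]
Numerator = 1×7.51 + 7.8×124 + 0.074×23.8 = 976.5
Denominator = 1×149 + 7.8×20.6 + 0.074×103 = 317.3
Vm = 58.9 · log₁₀(3.0774) = 58.9 × (0.4882) = 28.75 mV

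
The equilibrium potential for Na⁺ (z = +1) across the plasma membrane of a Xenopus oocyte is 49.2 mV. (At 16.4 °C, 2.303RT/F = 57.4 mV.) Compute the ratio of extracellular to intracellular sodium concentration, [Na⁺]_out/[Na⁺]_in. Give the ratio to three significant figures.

7.20

log₁₀([out]/[in]) = E·z/(57.4) = 49.2 × 1 / 57.4 = 0.8571
[out]/[in] = 10^(0.8571) = 7.197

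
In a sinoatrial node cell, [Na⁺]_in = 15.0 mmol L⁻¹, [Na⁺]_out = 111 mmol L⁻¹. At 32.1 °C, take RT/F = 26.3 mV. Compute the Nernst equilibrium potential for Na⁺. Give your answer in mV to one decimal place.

E = (26.3/z) · ln([Na⁺]_out/[Na⁺]_in) with z = +1.
= (26.3/1) · ln(111/15.0) = 26.30 · ln(7.4)
= 26.30 · (2.0015) = 52.64 mV

52.6 mV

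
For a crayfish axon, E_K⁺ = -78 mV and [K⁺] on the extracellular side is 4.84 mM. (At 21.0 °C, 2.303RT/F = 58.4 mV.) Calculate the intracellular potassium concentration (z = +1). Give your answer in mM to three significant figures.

Nernst: E = (58.4/1) · log₁₀([out]/[in]), so log₁₀([out]/[in]) = -78.0 × 1 / 58.4 = -1.3356.
[out]/[in] = 10^(-1.3356) = 0.04617.
[in] = 4.84 / 0.04617 = 104.8 mM.

105 mM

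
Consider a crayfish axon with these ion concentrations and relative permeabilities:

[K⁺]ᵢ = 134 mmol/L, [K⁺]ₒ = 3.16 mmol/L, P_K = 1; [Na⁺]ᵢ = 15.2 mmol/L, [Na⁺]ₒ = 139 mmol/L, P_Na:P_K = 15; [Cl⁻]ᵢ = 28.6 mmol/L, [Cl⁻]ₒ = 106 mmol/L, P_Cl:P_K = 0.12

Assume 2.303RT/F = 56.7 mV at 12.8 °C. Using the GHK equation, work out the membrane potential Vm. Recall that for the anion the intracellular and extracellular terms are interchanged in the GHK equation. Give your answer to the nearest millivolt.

Vm = 56.7 · log₁₀[(Σ P·[cation]ₒ + Σ P·[anion]ᵢ) / (Σ P·[cation]ᵢ + Σ P·[anion]ₒ)]
Numerator = 1×3.16 + 15×139 + 0.12×28.6 = 2092
Denominator = 1×134 + 15×15.2 + 0.12×106 = 374.7
Vm = 56.7 · log₁₀(5.5817) = 56.7 × (0.7468) = 42.34 mV

42 mV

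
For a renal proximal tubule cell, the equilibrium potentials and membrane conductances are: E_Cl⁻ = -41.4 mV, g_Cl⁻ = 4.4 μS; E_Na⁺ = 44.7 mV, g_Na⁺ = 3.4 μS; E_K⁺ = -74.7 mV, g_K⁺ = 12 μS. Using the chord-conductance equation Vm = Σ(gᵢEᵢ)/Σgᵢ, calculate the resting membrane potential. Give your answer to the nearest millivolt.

-47 mV

Σ gᵢEᵢ = 4.4·(-41.4) + 3.4·(44.7) + 12·(-74.7) = -926.58
Σ gᵢ = 4.4 + 3.4 + 12 = 19.8
Vm = -926.58 / 19.8 = -46.80 mV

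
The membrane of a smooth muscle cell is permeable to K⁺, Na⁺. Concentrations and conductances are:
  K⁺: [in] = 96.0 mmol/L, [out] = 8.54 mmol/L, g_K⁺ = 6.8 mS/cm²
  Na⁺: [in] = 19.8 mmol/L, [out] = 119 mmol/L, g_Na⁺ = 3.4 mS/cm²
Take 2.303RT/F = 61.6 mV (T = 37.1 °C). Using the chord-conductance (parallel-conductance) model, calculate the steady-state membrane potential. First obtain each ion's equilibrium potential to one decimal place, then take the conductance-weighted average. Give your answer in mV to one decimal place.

-27.1 mV

E_K⁺ = (61.6/1)·log₁₀(8.54/96.0) = -64.7 mV
E_Na⁺ = (61.6/1)·log₁₀(119/19.8) = 48.0 mV
Vm = (Σ gᵢEᵢ)/(Σ gᵢ) = (6.8·-64.7 + 3.4·48.0) / (6.8 + 3.4)
= -276.76 / 10.2 = -27.13 mV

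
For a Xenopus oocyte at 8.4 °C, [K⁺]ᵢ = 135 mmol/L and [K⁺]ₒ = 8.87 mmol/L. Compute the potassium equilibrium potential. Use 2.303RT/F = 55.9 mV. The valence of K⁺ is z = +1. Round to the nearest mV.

-66 mV

E = (55.9/z) · log₁₀([K⁺]_out/[K⁺]_in) with z = +1.
= (55.9/1) · log₁₀(8.87/135) = 55.90 · log₁₀(0.0657)
= 55.90 · (-1.1824) = -66.10 mV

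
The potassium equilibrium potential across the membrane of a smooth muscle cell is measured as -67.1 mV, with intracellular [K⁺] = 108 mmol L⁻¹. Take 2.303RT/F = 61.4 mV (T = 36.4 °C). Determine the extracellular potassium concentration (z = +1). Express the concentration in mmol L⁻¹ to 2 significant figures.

Nernst: E = (61.4/1) · log₁₀([out]/[in]), so log₁₀([out]/[in]) = -67.1 × 1 / 61.4 = -1.0928.
[out]/[in] = 10^(-1.0928) = 0.08075.
[out] = 0.08075 × 108 = 8.721 mmol L⁻¹.

8.7 mmol L⁻¹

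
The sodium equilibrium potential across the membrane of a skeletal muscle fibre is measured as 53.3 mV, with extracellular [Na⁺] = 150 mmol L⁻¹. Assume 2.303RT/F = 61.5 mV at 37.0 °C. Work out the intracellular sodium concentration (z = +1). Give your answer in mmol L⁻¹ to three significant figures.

20.4 mmol L⁻¹

Nernst: E = (61.5/1) · log₁₀([out]/[in]), so log₁₀([out]/[in]) = 53.3 × 1 / 61.5 = 0.8667.
[out]/[in] = 10^(0.8667) = 7.356.
[in] = 150 / 7.356 = 20.39 mmol L⁻¹.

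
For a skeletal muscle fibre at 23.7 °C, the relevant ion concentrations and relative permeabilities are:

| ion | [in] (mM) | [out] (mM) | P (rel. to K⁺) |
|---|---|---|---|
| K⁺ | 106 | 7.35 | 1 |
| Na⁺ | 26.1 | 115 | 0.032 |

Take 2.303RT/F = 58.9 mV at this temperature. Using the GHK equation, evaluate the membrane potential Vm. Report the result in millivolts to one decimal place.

-58.1 mV

Vm = 58.9 · log₁₀[(Σ P·[cation]ₒ + Σ P·[anion]ᵢ) / (Σ P·[cation]ᵢ + Σ P·[anion]ₒ)]
Numerator = 1×7.35 + 0.032×115 = 11.03
Denominator = 1×106 + 0.032×26.1 = 106.8
Vm = 58.9 · log₁₀(0.10324) = 58.9 × (-0.9861) = -58.08 mV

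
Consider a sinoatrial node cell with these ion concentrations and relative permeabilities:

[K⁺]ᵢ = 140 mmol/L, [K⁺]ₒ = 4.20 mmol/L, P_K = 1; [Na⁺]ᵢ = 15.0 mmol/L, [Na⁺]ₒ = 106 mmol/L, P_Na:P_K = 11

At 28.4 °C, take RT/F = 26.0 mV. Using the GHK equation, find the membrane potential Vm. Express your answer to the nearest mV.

Vm = 26.0 · ln[(Σ P·[cation]ₒ + Σ P·[anion]ᵢ) / (Σ P·[cation]ᵢ + Σ P·[anion]ₒ)]
Numerator = 1×4.20 + 11×106 = 1170
Denominator = 1×140 + 11×15.0 = 305
Vm = 26.0 · ln(3.8367) = 26.0 × (1.3446) = 34.96 mV

35 mV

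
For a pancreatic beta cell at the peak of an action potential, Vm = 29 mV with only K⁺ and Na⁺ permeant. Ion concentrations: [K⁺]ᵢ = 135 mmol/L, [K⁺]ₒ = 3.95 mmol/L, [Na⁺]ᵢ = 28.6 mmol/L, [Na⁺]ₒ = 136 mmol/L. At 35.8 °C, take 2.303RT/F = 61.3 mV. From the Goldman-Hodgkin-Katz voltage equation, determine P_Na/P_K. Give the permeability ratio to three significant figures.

7.79

Let α = P_Na/P_K. GHK: Vm = 61.3·log₁₀[(Kₒ + α·Naₒ)/(Kᵢ + α·Naᵢ)].
10^(Vm/61.3) = 10^(29.0/61.3) = 2.9722
So 2.9722·(Kᵢ + α·Naᵢ) = Kₒ + α·Naₒ → α = (2.9722·135.0 − 3.95) / (136.0 − 2.9722·28.6)
α = (401.3 − 3.95) / (136.0 − 85.01) = 397.3/50.99 = 7.791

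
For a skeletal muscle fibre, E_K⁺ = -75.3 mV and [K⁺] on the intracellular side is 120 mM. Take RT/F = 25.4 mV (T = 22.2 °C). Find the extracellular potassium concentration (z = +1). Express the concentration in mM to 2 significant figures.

Nernst: E = (25.4/1) · ln([out]/[in]), so ln([out]/[in]) = -75.3 × 1 / 25.4 = -2.9646.
[out]/[in] = e^(-2.9646) = 0.05158.
[out] = 0.05158 × 120 = 6.19 mM.

6.2 mM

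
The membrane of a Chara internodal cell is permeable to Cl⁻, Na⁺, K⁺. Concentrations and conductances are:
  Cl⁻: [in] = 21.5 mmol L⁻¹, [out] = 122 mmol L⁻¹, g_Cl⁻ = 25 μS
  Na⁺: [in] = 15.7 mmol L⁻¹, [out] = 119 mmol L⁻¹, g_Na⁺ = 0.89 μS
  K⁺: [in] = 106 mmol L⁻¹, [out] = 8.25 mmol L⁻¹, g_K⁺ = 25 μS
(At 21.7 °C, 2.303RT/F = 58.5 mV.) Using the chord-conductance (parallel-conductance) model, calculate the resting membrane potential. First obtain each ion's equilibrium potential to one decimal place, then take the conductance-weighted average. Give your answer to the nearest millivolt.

-53 mV

E_Cl⁻ = (58.5/-1)·log₁₀(122/21.5) = -44.1 mV
E_Na⁺ = (58.5/1)·log₁₀(119/15.7) = 51.5 mV
E_K⁺ = (58.5/1)·log₁₀(8.25/106) = -64.9 mV
Vm = (Σ gᵢEᵢ)/(Σ gᵢ) = (25·-44.1 + 0.89·51.5 + 25·-64.9) / (25 + 0.89 + 25)
= -2679.17 / 50.89 = -52.65 mV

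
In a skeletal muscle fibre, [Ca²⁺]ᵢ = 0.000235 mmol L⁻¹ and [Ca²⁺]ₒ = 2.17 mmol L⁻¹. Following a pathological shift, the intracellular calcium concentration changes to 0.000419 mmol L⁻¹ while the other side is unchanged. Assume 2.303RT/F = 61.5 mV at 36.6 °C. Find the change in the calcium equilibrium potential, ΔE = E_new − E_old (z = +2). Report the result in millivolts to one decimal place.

E_old = (61.5/2)·log₁₀(2.17/0.000235) = 121.94 mV
E_new = (61.5/2)·log₁₀(2.17/0.000419) = 114.21 mV
ΔE = 114.21 − (121.94) = -7.72 mV

-7.7 mV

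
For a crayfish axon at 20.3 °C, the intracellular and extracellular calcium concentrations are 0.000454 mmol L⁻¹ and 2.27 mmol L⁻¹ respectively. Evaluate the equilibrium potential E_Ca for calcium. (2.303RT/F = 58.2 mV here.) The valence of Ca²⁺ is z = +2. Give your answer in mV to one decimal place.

E = (58.2/z) · log₁₀([Ca²⁺]_out/[Ca²⁺]_in) with z = +2.
= (58.2/2) · log₁₀(2.27/0.000454) = 29.10 · log₁₀(5000)
= 29.10 · (3.6990) = 107.64 mV

107.6 mV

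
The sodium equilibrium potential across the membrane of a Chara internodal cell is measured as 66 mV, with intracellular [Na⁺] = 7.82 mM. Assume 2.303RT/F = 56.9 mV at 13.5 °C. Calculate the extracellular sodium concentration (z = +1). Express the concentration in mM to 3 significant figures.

Nernst: E = (56.9/1) · log₁₀([out]/[in]), so log₁₀([out]/[in]) = 66.0 × 1 / 56.9 = 1.1599.
[out]/[in] = 10^(1.1599) = 14.45.
[out] = 14.45 × 7.82 = 113 mM.

113 mM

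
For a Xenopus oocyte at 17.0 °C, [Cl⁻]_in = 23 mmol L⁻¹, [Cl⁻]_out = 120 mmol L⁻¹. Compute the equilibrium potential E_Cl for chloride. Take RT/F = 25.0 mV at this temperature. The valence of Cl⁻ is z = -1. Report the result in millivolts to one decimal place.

-41.3 mV

E = (25.0/z) · ln([Cl⁻]_out/[Cl⁻]_in) with z = -1.
For an anion, dividing by z = -1 reverses the sign.
= (25.0/-1) · ln(120/23) = -25.00 · ln(5.217)
= -25.00 · (1.6520) = -41.30 mV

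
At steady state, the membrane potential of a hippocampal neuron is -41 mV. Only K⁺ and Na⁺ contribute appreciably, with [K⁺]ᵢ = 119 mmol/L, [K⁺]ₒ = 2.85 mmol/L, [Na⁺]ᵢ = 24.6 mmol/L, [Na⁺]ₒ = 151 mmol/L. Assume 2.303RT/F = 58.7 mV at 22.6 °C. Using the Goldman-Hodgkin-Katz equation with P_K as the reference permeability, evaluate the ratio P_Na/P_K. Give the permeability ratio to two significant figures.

Let α = P_Na/P_K. GHK: Vm = 58.7·log₁₀[(Kₒ + α·Naₒ)/(Kᵢ + α·Naᵢ)].
10^(Vm/58.7) = 10^(-41.0/58.7) = 0.20023
So 0.20023·(Kᵢ + α·Naᵢ) = Kₒ + α·Naₒ → α = (0.20023·119.0 − 2.85) / (151.0 − 0.20023·24.6)
α = (23.83 − 2.85) / (151.0 − 4.926) = 20.98/146.1 = 0.1436

0.14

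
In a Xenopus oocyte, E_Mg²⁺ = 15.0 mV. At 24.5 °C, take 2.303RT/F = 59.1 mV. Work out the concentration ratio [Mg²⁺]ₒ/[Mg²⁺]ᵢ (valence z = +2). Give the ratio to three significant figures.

3.22

log₁₀([out]/[in]) = E·z/(59.1) = 15.0 × 2 / 59.1 = 0.5076
[out]/[in] = 10^(0.5076) = 3.218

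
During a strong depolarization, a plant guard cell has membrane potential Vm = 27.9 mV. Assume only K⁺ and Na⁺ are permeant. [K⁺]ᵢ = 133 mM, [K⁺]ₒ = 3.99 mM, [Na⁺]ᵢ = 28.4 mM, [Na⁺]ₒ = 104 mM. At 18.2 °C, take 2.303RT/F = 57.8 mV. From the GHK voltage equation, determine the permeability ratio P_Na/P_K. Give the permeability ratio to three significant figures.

22.6

Let α = P_Na/P_K. GHK: Vm = 57.8·log₁₀[(Kₒ + α·Naₒ)/(Kᵢ + α·Naᵢ)].
10^(Vm/57.8) = 10^(27.9/57.8) = 3.0388
So 3.0388·(Kᵢ + α·Naᵢ) = Kₒ + α·Naₒ → α = (3.0388·133.0 − 3.99) / (104.0 − 3.0388·28.4)
α = (404.2 − 3.99) / (104.0 − 86.3) = 400.2/17.7 = 22.61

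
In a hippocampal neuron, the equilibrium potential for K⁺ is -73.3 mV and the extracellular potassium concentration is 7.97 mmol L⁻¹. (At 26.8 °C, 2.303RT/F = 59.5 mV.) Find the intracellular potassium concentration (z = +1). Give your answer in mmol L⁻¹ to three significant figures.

136 mmol L⁻¹

Nernst: E = (59.5/1) · log₁₀([out]/[in]), so log₁₀([out]/[in]) = -73.3 × 1 / 59.5 = -1.2319.
[out]/[in] = 10^(-1.2319) = 0.05862.
[in] = 7.97 / 0.05862 = 136 mmol L⁻¹.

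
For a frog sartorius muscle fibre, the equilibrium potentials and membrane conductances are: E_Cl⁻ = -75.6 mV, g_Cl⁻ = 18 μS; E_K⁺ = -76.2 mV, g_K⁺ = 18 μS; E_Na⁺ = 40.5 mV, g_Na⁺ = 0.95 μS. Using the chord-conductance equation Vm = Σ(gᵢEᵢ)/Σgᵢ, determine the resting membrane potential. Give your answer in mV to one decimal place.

Σ gᵢEᵢ = 18·(-75.6) + 18·(-76.2) + 0.95·(40.5) = -2693.93
Σ gᵢ = 18 + 18 + 0.95 = 36.95
Vm = -2693.93 / 36.95 = -72.91 mV

-72.9 mV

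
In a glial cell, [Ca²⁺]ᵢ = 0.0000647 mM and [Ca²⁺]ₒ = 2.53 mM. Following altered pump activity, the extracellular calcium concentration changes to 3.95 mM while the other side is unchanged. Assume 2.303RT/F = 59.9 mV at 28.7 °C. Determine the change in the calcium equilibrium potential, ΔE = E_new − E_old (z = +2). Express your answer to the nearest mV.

6 mV

E_old = (59.9/2)·log₁₀(2.53/0.0000647) = 137.54 mV
E_new = (59.9/2)·log₁₀(3.95/0.0000647) = 143.33 mV
ΔE = 143.33 − (137.54) = 5.79 mV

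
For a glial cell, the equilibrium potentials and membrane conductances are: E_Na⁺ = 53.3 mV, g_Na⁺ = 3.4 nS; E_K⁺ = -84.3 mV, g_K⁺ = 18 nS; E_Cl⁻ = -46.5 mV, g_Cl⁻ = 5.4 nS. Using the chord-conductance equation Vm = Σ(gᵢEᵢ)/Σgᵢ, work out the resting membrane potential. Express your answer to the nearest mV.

Σ gᵢEᵢ = 3.4·(53.3) + 18·(-84.3) + 5.4·(-46.5) = -1587.28
Σ gᵢ = 3.4 + 18 + 5.4 = 26.8
Vm = -1587.28 / 26.8 = -59.23 mV

-59 mV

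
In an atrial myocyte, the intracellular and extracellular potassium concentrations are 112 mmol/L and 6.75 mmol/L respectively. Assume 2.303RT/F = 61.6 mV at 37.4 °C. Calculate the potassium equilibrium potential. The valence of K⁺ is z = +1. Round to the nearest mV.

E = (61.6/z) · log₁₀([K⁺]_out/[K⁺]_in) with z = +1.
= (61.6/1) · log₁₀(6.75/112) = 61.60 · log₁₀(0.06027)
= 61.60 · (-1.2199) = -75.15 mV

-75 mV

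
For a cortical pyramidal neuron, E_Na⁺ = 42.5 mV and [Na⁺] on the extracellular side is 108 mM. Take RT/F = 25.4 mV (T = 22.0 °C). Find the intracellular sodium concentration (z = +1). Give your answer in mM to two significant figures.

20 mM

Nernst: E = (25.4/1) · ln([out]/[in]), so ln([out]/[in]) = 42.5 × 1 / 25.4 = 1.6732.
[out]/[in] = e^(1.6732) = 5.329.
[in] = 108 / 5.329 = 20.27 mM.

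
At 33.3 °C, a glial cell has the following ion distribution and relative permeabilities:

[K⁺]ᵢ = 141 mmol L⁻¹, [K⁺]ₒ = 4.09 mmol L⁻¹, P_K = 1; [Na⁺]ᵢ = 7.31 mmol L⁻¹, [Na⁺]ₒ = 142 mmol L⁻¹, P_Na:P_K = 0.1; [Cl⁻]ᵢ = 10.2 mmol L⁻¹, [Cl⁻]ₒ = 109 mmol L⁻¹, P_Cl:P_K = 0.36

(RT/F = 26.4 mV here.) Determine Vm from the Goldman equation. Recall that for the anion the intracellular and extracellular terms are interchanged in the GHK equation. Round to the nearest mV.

-56 mV

Vm = 26.4 · ln[(Σ P·[cation]ₒ + Σ P·[anion]ᵢ) / (Σ P·[cation]ᵢ + Σ P·[anion]ₒ)]
Numerator = 1×4.09 + 0.1×142 + 0.36×10.2 = 21.96
Denominator = 1×141 + 0.1×7.31 + 0.36×109 = 181
Vm = 26.4 · ln(0.12136) = 26.4 × (-2.1090) = -55.68 mV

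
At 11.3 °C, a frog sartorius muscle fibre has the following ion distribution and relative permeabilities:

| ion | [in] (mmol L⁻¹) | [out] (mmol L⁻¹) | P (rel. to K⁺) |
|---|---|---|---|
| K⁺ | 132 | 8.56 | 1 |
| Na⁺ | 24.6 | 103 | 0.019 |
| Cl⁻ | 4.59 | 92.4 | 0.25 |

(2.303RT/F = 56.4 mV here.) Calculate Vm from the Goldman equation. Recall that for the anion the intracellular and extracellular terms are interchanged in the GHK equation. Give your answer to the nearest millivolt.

-63 mV

Vm = 56.4 · log₁₀[(Σ P·[cation]ₒ + Σ P·[anion]ᵢ) / (Σ P·[cation]ᵢ + Σ P·[anion]ₒ)]
Numerator = 1×8.56 + 0.019×103 + 0.25×4.59 = 11.66
Denominator = 1×132 + 0.019×24.6 + 0.25×92.4 = 155.6
Vm = 56.4 · log₁₀(0.07498) = 56.4 × (-1.1251) = -63.45 mV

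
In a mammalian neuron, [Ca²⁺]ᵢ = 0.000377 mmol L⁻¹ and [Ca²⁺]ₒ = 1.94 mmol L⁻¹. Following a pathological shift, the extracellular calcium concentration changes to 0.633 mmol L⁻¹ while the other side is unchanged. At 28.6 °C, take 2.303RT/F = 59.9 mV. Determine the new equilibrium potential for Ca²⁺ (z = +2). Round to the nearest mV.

97 mV

After the shift: [Ca²⁺]_out = 0.633, [Ca²⁺]_in = 0.000377 mmol L⁻¹.
E_new = (59.9/2)·log₁₀(0.633/0.000377) = 29.95 · (3.2251) = 96.59 mV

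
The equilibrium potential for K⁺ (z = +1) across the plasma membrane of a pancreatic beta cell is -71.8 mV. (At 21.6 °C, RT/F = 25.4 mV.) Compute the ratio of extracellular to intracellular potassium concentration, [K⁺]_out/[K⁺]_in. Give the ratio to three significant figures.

0.0592

ln([out]/[in]) = E·z/(25.4) = -71.8 × 1 / 25.4 = -2.8268
[out]/[in] = e^(-2.8268) = 0.0592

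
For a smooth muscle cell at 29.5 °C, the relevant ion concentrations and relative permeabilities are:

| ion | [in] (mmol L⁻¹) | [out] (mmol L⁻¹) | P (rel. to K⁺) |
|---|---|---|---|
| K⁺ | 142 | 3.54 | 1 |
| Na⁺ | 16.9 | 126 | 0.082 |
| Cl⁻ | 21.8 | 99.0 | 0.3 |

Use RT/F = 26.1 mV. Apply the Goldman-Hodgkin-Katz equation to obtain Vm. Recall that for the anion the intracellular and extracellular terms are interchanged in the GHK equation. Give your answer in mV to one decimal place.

Vm = 26.1 · ln[(Σ P·[cation]ₒ + Σ P·[anion]ᵢ) / (Σ P·[cation]ᵢ + Σ P·[anion]ₒ)]
Numerator = 1×3.54 + 0.082×126 + 0.3×21.8 = 20.41
Denominator = 1×142 + 0.082×16.9 + 0.3×99.0 = 173.1
Vm = 26.1 · ln(0.11793) = 26.1 × (-2.1377) = -55.79 mV

-55.8 mV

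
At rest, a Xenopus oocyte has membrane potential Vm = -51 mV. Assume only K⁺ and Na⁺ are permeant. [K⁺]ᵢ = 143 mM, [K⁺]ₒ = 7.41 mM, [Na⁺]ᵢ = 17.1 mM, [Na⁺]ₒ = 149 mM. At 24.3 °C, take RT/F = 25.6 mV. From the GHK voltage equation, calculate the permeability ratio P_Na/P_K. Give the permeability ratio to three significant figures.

Let α = P_Na/P_K. GHK: Vm = 25.6·ln[(Kₒ + α·Naₒ)/(Kᵢ + α·Naᵢ)].
e^(Vm/25.6) = e^(-51.0/25.6) = 0.1364
So 0.1364·(Kᵢ + α·Naᵢ) = Kₒ + α·Naₒ → α = (0.1364·143.0 − 7.41) / (149.0 − 0.1364·17.1)
α = (19.5 − 7.41) / (149.0 − 2.332) = 12.09/146.7 = 0.08246

0.0825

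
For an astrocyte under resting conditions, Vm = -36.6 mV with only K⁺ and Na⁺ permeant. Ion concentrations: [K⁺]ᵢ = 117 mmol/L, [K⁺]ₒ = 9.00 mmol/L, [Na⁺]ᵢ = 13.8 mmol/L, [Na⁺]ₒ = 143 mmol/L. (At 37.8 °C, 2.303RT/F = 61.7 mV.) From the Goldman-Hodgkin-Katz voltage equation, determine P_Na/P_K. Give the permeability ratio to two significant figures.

0.15

Let α = P_Na/P_K. GHK: Vm = 61.7·log₁₀[(Kₒ + α·Naₒ)/(Kᵢ + α·Naᵢ)].
10^(Vm/61.7) = 10^(-36.6/61.7) = 0.25516
So 0.25516·(Kᵢ + α·Naᵢ) = Kₒ + α·Naₒ → α = (0.25516·117.0 − 9.0) / (143.0 − 0.25516·13.8)
α = (29.85 − 9.0) / (143.0 − 3.521) = 20.85/139.5 = 0.1495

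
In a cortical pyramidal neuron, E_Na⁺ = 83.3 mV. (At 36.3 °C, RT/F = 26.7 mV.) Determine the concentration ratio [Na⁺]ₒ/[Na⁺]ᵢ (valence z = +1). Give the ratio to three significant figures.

22.6

ln([out]/[in]) = E·z/(26.7) = 83.3 × 1 / 26.7 = 3.1199
[out]/[in] = e^(3.1199) = 22.64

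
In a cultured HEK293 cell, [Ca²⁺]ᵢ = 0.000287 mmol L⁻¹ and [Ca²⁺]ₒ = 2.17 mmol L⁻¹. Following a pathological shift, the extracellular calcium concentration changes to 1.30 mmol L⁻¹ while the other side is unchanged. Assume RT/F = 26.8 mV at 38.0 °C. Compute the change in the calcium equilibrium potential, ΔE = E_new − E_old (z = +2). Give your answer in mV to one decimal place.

E_old = (26.8/2)·ln(2.17/0.000287) = 119.67 mV
E_new = (26.8/2)·ln(1.30/0.000287) = 112.81 mV
ΔE = 112.81 − (119.67) = -6.87 mV

-6.9 mV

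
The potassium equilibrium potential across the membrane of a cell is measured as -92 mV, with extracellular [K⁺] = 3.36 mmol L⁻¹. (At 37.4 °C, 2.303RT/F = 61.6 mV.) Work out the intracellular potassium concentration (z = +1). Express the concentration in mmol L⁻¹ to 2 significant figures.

100 mmol L⁻¹

Nernst: E = (61.6/1) · log₁₀([out]/[in]), so log₁₀([out]/[in]) = -92.0 × 1 / 61.6 = -1.4935.
[out]/[in] = 10^(-1.4935) = 0.0321.
[in] = 3.36 / 0.0321 = 104.7 mmol L⁻¹.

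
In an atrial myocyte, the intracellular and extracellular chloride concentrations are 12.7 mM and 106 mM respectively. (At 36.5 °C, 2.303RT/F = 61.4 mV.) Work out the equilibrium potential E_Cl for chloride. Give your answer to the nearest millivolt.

-57 mV

E = (61.4/z) · log₁₀([Cl⁻]_out/[Cl⁻]_in) with z = -1.
For an anion, dividing by z = -1 reverses the sign.
= (61.4/-1) · log₁₀(106/12.7) = -61.40 · log₁₀(8.346)
= -61.40 · (0.9215) = -56.58 mV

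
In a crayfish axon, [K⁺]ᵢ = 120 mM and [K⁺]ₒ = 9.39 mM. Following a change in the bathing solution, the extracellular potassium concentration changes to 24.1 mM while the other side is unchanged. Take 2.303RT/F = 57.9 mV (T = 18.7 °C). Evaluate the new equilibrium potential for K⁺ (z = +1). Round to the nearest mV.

After the shift: [K⁺]_out = 24.1, [K⁺]_in = 120 mM.
E_new = (57.9/1)·log₁₀(24.1/120) = 57.90 · (-0.6972) = -40.37 mV

-40 mV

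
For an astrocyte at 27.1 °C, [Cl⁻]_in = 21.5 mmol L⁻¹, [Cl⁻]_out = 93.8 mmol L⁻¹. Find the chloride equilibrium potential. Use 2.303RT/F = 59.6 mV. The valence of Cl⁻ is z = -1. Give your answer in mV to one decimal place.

E = (59.6/z) · log₁₀([Cl⁻]_out/[Cl⁻]_in) with z = -1.
For an anion, dividing by z = -1 reverses the sign.
= (59.6/-1) · log₁₀(93.8/21.5) = -59.60 · log₁₀(4.363)
= -59.60 · (0.6398) = -38.13 mV

-38.1 mV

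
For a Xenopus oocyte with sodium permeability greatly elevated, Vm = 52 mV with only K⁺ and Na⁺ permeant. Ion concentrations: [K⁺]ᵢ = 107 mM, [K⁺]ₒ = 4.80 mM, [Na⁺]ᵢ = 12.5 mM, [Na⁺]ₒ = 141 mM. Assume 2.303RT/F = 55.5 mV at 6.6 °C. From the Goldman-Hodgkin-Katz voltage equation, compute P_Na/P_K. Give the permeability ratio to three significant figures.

28.0

Let α = P_Na/P_K. GHK: Vm = 55.5·log₁₀[(Kₒ + α·Naₒ)/(Kᵢ + α·Naᵢ)].
10^(Vm/55.5) = 10^(52.0/55.5) = 8.6484
So 8.6484·(Kᵢ + α·Naᵢ) = Kₒ + α·Naₒ → α = (8.6484·107.0 − 4.8) / (141.0 − 8.6484·12.5)
α = (925.4 − 4.8) / (141.0 − 108.1) = 920.6/32.89 = 27.99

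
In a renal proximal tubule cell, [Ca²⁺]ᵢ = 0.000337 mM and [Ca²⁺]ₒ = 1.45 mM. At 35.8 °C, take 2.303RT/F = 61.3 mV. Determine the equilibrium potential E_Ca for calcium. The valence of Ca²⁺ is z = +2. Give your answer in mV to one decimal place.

111.4 mV

E = (61.3/z) · log₁₀([Ca²⁺]_out/[Ca²⁺]_in) with z = +2.
= (61.3/2) · log₁₀(1.45/0.000337) = 30.65 · log₁₀(4303)
= 30.65 · (3.6337) = 111.37 mV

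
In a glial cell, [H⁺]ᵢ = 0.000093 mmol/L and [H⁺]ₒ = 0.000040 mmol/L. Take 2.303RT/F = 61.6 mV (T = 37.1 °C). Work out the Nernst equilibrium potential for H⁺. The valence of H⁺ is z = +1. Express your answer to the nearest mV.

-23 mV

E = (61.6/z) · log₁₀([H⁺]_out/[H⁺]_in) with z = +1.
= (61.6/1) · log₁₀(0.000040/0.000093) = 61.60 · log₁₀(0.4301)
= 61.60 · (-0.3664) = -22.57 mV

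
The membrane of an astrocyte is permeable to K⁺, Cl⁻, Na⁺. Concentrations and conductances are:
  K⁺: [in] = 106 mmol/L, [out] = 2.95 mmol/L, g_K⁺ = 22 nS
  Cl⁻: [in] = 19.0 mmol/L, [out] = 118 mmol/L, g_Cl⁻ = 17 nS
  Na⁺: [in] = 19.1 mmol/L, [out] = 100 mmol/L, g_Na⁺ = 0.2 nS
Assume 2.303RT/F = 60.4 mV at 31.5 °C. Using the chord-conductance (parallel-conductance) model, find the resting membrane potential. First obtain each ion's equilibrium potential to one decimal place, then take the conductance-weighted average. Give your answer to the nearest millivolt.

E_K⁺ = (60.4/1)·log₁₀(2.95/106) = -94.0 mV
E_Cl⁻ = (60.4/-1)·log₁₀(118/19.0) = -47.9 mV
E_Na⁺ = (60.4/1)·log₁₀(100/19.1) = 43.4 mV
Vm = (Σ gᵢEᵢ)/(Σ gᵢ) = (22·-94.0 + 17·-47.9 + 0.2·43.4) / (22 + 17 + 0.2)
= -2873.62 / 39.2 = -73.31 mV

-73 mV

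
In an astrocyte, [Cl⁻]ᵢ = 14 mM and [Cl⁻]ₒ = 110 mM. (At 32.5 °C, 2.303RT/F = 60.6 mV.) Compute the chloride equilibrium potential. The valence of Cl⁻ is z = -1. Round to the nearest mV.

-54 mV

E = (60.6/z) · log₁₀([Cl⁻]_out/[Cl⁻]_in) with z = -1.
For an anion, dividing by z = -1 reverses the sign.
= (60.6/-1) · log₁₀(110/14) = -60.60 · log₁₀(7.857)
= -60.60 · (0.8953) = -54.25 mV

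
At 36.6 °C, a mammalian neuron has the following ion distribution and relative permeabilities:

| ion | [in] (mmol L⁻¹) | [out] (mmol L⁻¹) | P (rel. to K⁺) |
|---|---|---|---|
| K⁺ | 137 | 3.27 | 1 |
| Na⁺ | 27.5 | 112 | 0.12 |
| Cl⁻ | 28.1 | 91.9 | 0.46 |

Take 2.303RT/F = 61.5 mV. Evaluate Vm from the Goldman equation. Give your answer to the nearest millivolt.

-49 mV

Vm = 61.5 · log₁₀[(Σ P·[cation]ₒ + Σ P·[anion]ᵢ) / (Σ P·[cation]ᵢ + Σ P·[anion]ₒ)]
Numerator = 1×3.27 + 0.12×112 + 0.46×28.1 = 29.64
Denominator = 1×137 + 0.12×27.5 + 0.46×91.9 = 182.6
Vm = 61.5 · log₁₀(0.16232) = 61.5 × (-0.7896) = -48.56 mV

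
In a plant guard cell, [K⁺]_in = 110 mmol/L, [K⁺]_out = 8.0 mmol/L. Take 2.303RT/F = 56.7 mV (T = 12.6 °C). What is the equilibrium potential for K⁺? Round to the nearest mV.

E = (56.7/z) · log₁₀([K⁺]_out/[K⁺]_in) with z = +1.
= (56.7/1) · log₁₀(8.0/110) = 56.70 · log₁₀(0.07273)
= 56.70 · (-1.1383) = -64.54 mV

-65 mV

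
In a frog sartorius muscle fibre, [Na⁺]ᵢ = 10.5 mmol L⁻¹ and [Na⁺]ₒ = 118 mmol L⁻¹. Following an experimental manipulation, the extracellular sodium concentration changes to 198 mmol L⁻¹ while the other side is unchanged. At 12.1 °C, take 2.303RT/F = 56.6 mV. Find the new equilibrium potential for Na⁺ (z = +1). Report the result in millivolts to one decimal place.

72.2 mV

After the shift: [Na⁺]_out = 198, [Na⁺]_in = 10.5 mmol L⁻¹.
E_new = (56.6/1)·log₁₀(198/10.5) = 56.60 · (1.2755) = 72.19 mV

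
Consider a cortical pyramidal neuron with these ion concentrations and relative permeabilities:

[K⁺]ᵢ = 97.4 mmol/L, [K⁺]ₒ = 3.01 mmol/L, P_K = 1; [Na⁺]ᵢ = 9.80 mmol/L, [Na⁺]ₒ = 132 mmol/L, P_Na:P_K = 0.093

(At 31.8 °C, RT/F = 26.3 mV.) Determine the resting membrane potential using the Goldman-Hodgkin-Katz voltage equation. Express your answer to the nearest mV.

-49 mV

Vm = 26.3 · ln[(Σ P·[cation]ₒ + Σ P·[anion]ᵢ) / (Σ P·[cation]ᵢ + Σ P·[anion]ₒ)]
Numerator = 1×3.01 + 0.093×132 = 15.29
Denominator = 1×97.4 + 0.093×9.80 = 98.31
Vm = 26.3 · ln(0.15549) = 26.3 × (-1.8612) = -48.95 mV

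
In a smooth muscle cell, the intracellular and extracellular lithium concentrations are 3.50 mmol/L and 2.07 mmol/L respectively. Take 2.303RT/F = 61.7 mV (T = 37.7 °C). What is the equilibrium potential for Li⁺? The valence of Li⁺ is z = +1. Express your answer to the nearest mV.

-14 mV

E = (61.7/z) · log₁₀([Li⁺]_out/[Li⁺]_in) with z = +1.
= (61.7/1) · log₁₀(2.07/3.50) = 61.70 · log₁₀(0.5914)
= 61.70 · (-0.2281) = -14.07 mV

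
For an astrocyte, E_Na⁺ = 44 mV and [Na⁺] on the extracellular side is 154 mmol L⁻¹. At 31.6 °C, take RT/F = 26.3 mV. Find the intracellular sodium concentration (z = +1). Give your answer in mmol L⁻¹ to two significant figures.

29 mmol L⁻¹

Nernst: E = (26.3/1) · ln([out]/[in]), so ln([out]/[in]) = 44.0 × 1 / 26.3 = 1.6730.
[out]/[in] = e^(1.6730) = 5.328.
[in] = 154 / 5.328 = 28.9 mmol L⁻¹.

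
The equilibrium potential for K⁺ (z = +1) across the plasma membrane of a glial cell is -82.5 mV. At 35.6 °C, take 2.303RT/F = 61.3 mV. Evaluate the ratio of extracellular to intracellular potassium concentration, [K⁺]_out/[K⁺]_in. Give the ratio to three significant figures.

0.0451

log₁₀([out]/[in]) = E·z/(61.3) = -82.5 × 1 / 61.3 = -1.3458
[out]/[in] = 10^(-1.3458) = 0.0451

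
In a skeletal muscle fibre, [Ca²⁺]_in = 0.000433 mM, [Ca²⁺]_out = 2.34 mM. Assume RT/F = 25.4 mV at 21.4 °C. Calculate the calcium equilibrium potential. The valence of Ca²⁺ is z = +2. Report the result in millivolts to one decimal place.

109.2 mV

E = (25.4/z) · ln([Ca²⁺]_out/[Ca²⁺]_in) with z = +2.
= (25.4/2) · ln(2.34/0.000433) = 12.70 · ln(5404)
= 12.70 · (8.5949) = 109.16 mV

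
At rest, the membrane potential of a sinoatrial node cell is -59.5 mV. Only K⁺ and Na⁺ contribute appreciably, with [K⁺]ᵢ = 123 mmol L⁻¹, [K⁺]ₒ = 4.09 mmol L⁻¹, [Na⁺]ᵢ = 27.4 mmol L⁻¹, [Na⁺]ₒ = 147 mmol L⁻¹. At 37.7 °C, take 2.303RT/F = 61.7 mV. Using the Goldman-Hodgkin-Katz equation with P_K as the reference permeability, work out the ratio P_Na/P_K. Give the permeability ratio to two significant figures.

0.064

Let α = P_Na/P_K. GHK: Vm = 61.7·log₁₀[(Kₒ + α·Naₒ)/(Kᵢ + α·Naᵢ)].
10^(Vm/61.7) = 10^(-59.5/61.7) = 0.10856
So 0.10856·(Kᵢ + α·Naᵢ) = Kₒ + α·Naₒ → α = (0.10856·123.0 − 4.09) / (147.0 − 0.10856·27.4)
α = (13.35 − 4.09) / (147.0 − 2.974) = 9.262/144 = 0.06431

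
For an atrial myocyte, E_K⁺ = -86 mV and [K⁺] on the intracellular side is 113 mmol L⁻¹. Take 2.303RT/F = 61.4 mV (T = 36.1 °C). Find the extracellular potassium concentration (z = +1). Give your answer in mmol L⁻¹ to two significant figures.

4.5 mmol L⁻¹

Nernst: E = (61.4/1) · log₁₀([out]/[in]), so log₁₀([out]/[in]) = -86.0 × 1 / 61.4 = -1.4007.
[out]/[in] = 10^(-1.4007) = 0.03975.
[out] = 0.03975 × 113 = 4.492 mmol L⁻¹.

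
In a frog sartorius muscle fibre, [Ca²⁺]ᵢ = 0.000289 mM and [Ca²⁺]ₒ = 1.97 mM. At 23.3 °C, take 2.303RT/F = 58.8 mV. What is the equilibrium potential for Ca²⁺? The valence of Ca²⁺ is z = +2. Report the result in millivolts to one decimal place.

112.7 mV

E = (58.8/z) · log₁₀([Ca²⁺]_out/[Ca²⁺]_in) with z = +2.
= (58.8/2) · log₁₀(1.97/0.000289) = 29.40 · log₁₀(6817)
= 29.40 · (3.8336) = 112.71 mV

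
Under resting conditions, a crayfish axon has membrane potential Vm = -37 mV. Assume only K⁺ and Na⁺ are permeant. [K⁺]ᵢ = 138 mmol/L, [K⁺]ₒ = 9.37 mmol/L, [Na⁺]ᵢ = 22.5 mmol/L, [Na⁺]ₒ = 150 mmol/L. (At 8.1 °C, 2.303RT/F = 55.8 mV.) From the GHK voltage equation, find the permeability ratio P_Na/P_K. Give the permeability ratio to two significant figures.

0.14

Let α = P_Na/P_K. GHK: Vm = 55.8·log₁₀[(Kₒ + α·Naₒ)/(Kᵢ + α·Naᵢ)].
10^(Vm/55.8) = 10^(-37.0/55.8) = 0.21723
So 0.21723·(Kᵢ + α·Naᵢ) = Kₒ + α·Naₒ → α = (0.21723·138.0 − 9.37) / (150.0 − 0.21723·22.5)
α = (29.98 − 9.37) / (150.0 − 4.888) = 20.61/145.1 = 0.142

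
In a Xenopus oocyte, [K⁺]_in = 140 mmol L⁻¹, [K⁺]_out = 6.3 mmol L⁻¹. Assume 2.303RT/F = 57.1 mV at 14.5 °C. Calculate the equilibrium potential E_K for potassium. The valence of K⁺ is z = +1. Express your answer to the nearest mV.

-77 mV

E = (57.1/z) · log₁₀([K⁺]_out/[K⁺]_in) with z = +1.
= (57.1/1) · log₁₀(6.3/140) = 57.10 · log₁₀(0.045)
= 57.10 · (-1.3468) = -76.90 mV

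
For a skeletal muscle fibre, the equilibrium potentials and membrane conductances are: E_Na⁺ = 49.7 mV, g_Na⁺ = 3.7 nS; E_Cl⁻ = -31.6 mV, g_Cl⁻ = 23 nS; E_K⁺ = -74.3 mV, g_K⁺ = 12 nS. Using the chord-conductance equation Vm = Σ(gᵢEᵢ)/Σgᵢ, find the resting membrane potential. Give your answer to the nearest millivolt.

Σ gᵢEᵢ = 3.7·(49.7) + 23·(-31.6) + 12·(-74.3) = -1434.51
Σ gᵢ = 3.7 + 23 + 12 = 38.7
Vm = -1434.51 / 38.7 = -37.07 mV

-37 mV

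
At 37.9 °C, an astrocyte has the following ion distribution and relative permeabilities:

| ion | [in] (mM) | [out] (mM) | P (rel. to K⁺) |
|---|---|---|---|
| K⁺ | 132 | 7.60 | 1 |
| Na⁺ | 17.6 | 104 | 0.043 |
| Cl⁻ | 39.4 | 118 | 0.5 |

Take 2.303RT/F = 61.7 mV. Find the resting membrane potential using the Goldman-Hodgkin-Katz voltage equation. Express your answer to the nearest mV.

-48 mV

Vm = 61.7 · log₁₀[(Σ P·[cation]ₒ + Σ P·[anion]ᵢ) / (Σ P·[cation]ᵢ + Σ P·[anion]ₒ)]
Numerator = 1×7.60 + 0.043×104 + 0.5×39.4 = 31.77
Denominator = 1×132 + 0.043×17.6 + 0.5×118 = 191.8
Vm = 61.7 · log₁₀(0.16569) = 61.7 × (-0.7807) = -48.17 mV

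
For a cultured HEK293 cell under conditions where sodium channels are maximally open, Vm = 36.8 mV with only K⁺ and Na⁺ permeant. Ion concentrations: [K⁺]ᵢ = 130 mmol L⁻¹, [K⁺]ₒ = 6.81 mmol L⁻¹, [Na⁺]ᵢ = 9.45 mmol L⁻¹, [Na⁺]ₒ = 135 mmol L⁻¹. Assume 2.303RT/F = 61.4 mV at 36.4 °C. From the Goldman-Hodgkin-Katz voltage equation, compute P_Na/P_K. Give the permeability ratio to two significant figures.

5.2

Let α = P_Na/P_K. GHK: Vm = 61.4·log₁₀[(Kₒ + α·Naₒ)/(Kᵢ + α·Naᵢ)].
10^(Vm/61.4) = 10^(36.8/61.4) = 3.9751
So 3.9751·(Kᵢ + α·Naᵢ) = Kₒ + α·Naₒ → α = (3.9751·130.0 − 6.81) / (135.0 − 3.9751·9.45)
α = (516.8 − 6.81) / (135.0 − 37.56) = 510/97.44 = 5.234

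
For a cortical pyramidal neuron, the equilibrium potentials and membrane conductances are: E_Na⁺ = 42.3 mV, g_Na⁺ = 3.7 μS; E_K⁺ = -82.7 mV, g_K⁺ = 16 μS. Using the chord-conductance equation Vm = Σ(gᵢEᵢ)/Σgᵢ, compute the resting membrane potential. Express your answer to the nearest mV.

-59 mV

Σ gᵢEᵢ = 3.7·(42.3) + 16·(-82.7) = -1166.69
Σ gᵢ = 3.7 + 16 = 19.7
Vm = -1166.69 / 19.7 = -59.22 mV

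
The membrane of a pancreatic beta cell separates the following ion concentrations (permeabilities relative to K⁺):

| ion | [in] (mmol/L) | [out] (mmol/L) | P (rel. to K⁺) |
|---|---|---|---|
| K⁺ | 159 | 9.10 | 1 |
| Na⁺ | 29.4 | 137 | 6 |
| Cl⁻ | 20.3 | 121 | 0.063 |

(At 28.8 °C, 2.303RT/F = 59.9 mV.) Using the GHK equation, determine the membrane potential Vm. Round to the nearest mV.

23 mV

Vm = 59.9 · log₁₀[(Σ P·[cation]ₒ + Σ P·[anion]ᵢ) / (Σ P·[cation]ᵢ + Σ P·[anion]ₒ)]
Numerator = 1×9.10 + 6×137 + 0.063×20.3 = 832.4
Denominator = 1×159 + 6×29.4 + 0.063×121 = 343
Vm = 59.9 · log₁₀(2.4266) = 59.9 × (0.3850) = 23.06 mV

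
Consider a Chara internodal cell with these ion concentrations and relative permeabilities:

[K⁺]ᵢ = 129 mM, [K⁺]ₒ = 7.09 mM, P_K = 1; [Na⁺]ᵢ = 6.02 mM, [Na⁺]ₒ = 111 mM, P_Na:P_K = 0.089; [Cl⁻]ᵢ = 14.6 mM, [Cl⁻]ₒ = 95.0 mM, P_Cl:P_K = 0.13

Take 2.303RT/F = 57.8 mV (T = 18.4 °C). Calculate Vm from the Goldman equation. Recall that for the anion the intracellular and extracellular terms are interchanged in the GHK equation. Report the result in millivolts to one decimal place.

Vm = 57.8 · log₁₀[(Σ P·[cation]ₒ + Σ P·[anion]ᵢ) / (Σ P·[cation]ᵢ + Σ P·[anion]ₒ)]
Numerator = 1×7.09 + 0.089×111 + 0.13×14.6 = 18.87
Denominator = 1×129 + 0.089×6.02 + 0.13×95.0 = 141.9
Vm = 57.8 · log₁₀(0.13297) = 57.8 × (-0.8762) = -50.65 mV

-50.6 mV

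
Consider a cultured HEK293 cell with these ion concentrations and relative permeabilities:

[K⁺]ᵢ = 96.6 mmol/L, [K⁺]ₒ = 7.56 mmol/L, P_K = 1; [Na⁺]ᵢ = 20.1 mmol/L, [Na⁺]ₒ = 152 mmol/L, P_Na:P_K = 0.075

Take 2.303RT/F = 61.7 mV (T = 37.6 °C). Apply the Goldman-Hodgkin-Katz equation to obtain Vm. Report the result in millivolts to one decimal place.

Vm = 61.7 · log₁₀[(Σ P·[cation]ₒ + Σ P·[anion]ᵢ) / (Σ P·[cation]ᵢ + Σ P·[anion]ₒ)]
Numerator = 1×7.56 + 0.075×152 = 18.96
Denominator = 1×96.6 + 0.075×20.1 = 98.11
Vm = 61.7 · log₁₀(0.19326) = 61.7 × (-0.7139) = -44.05 mV

-44.0 mV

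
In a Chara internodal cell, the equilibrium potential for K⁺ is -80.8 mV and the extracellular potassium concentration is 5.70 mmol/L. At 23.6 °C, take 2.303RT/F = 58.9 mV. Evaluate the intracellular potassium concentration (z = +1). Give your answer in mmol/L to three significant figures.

134 mmol/L

Nernst: E = (58.9/1) · log₁₀([out]/[in]), so log₁₀([out]/[in]) = -80.8 × 1 / 58.9 = -1.3718.
[out]/[in] = 10^(-1.3718) = 0.04248.
[in] = 5.70 / 0.04248 = 134.2 mmol/L.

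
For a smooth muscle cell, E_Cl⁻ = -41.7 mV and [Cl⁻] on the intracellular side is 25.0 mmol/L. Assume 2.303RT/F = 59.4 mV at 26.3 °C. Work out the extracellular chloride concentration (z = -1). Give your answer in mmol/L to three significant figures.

126 mmol/L

Nernst: E = (59.4/-1) · log₁₀([out]/[in]), so log₁₀([out]/[in]) = -41.7 × -1 / 59.4 = 0.7020.
[out]/[in] = 10^(0.7020) = 5.035.
[out] = 5.035 × 25.0 = 125.9 mmol/L.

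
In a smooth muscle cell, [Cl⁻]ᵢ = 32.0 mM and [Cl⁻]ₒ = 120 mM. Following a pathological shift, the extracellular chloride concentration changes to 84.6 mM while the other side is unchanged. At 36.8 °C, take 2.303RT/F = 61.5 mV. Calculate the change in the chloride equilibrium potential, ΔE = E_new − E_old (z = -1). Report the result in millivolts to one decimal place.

E_old = (61.5/-1)·log₁₀(120/32.0) = -35.30 mV
E_new = (61.5/-1)·log₁₀(84.6/32.0) = -25.97 mV
ΔE = -25.97 − (-35.30) = 9.34 mV

9.3 mV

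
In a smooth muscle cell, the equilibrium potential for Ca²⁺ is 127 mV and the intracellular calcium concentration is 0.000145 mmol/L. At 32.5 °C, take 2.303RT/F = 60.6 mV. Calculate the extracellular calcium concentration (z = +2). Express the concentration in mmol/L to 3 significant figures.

Nernst: E = (60.6/2) · log₁₀([out]/[in]), so log₁₀([out]/[in]) = 127.0 × 2 / 60.6 = 4.1914.
[out]/[in] = 10^(4.1914) = 1.554e+04.
[out] = 1.554e+04 × 0.000145 = 2.253 mmol/L.

2.25 mmol/L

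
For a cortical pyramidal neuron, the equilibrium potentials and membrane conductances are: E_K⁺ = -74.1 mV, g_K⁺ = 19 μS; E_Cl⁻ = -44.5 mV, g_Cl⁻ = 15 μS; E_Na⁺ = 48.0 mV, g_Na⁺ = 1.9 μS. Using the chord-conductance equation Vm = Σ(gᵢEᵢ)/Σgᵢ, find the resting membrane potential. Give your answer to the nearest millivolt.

-55 mV

Σ gᵢEᵢ = 19·(-74.1) + 15·(-44.5) + 1.9·(48.0) = -1984.20
Σ gᵢ = 19 + 15 + 1.9 = 35.9
Vm = -1984.20 / 35.9 = -55.27 mV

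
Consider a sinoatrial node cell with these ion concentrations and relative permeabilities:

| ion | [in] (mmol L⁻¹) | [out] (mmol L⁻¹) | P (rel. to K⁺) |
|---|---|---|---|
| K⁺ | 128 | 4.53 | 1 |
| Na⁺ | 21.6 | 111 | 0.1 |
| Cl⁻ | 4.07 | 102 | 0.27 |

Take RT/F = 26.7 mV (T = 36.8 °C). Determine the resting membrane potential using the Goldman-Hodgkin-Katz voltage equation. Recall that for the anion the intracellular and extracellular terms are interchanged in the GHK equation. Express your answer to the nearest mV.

Vm = 26.7 · ln[(Σ P·[cation]ₒ + Σ P·[anion]ᵢ) / (Σ P·[cation]ᵢ + Σ P·[anion]ₒ)]
Numerator = 1×4.53 + 0.1×111 + 0.27×4.07 = 16.73
Denominator = 1×128 + 0.1×21.6 + 0.27×102 = 157.7
Vm = 26.7 · ln(0.10608) = 26.7 × (-2.2436) = -59.90 mV

-60 mV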